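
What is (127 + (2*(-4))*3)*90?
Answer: 9270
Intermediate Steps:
(127 + (2*(-4))*3)*90 = (127 - 8*3)*90 = (127 - 24)*90 = 103*90 = 9270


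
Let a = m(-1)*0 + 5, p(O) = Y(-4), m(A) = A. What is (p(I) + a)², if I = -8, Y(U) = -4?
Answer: 1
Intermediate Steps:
p(O) = -4
a = 5 (a = -1*0 + 5 = 0 + 5 = 5)
(p(I) + a)² = (-4 + 5)² = 1² = 1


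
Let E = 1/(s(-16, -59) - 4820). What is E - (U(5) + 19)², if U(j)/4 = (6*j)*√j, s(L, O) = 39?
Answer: -345957942/4781 - 4560*√5 ≈ -82558.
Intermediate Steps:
E = -1/4781 (E = 1/(39 - 4820) = 1/(-4781) = -1/4781 ≈ -0.00020916)
U(j) = 24*j^(3/2) (U(j) = 4*((6*j)*√j) = 4*(6*j^(3/2)) = 24*j^(3/2))
E - (U(5) + 19)² = -1/4781 - (24*5^(3/2) + 19)² = -1/4781 - (24*(5*√5) + 19)² = -1/4781 - (120*√5 + 19)² = -1/4781 - (19 + 120*√5)²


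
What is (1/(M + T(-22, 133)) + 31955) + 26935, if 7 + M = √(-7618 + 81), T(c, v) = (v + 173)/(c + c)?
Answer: 220375618976/3742157 - 484*I*√7537/3742157 ≈ 58890.0 - 0.011229*I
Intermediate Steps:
T(c, v) = (173 + v)/(2*c) (T(c, v) = (173 + v)/((2*c)) = (173 + v)*(1/(2*c)) = (173 + v)/(2*c))
M = -7 + I*√7537 (M = -7 + √(-7618 + 81) = -7 + √(-7537) = -7 + I*√7537 ≈ -7.0 + 86.816*I)
(1/(M + T(-22, 133)) + 31955) + 26935 = (1/((-7 + I*√7537) + (½)*(173 + 133)/(-22)) + 31955) + 26935 = (1/((-7 + I*√7537) + (½)*(-1/22)*306) + 31955) + 26935 = (1/((-7 + I*√7537) - 153/22) + 31955) + 26935 = (1/(-307/22 + I*√7537) + 31955) + 26935 = (31955 + 1/(-307/22 + I*√7537)) + 26935 = 58890 + 1/(-307/22 + I*√7537)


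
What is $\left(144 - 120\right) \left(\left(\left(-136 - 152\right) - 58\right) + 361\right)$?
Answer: $360$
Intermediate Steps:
$\left(144 - 120\right) \left(\left(\left(-136 - 152\right) - 58\right) + 361\right) = 24 \left(\left(-288 - 58\right) + 361\right) = 24 \left(-346 + 361\right) = 24 \cdot 15 = 360$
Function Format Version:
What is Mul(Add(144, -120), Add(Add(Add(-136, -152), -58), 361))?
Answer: 360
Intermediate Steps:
Mul(Add(144, -120), Add(Add(Add(-136, -152), -58), 361)) = Mul(24, Add(Add(-288, -58), 361)) = Mul(24, Add(-346, 361)) = Mul(24, 15) = 360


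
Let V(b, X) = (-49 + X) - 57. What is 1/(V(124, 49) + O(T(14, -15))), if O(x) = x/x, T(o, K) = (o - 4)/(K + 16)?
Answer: -1/56 ≈ -0.017857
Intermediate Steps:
V(b, X) = -106 + X
T(o, K) = (-4 + o)/(16 + K)
O(x) = 1
1/(V(124, 49) + O(T(14, -15))) = 1/((-106 + 49) + 1) = 1/(-57 + 1) = 1/(-56) = -1/56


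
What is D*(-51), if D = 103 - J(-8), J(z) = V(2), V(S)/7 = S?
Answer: -4539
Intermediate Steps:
V(S) = 7*S
J(z) = 14 (J(z) = 7*2 = 14)
D = 89 (D = 103 - 1*14 = 103 - 14 = 89)
D*(-51) = 89*(-51) = -4539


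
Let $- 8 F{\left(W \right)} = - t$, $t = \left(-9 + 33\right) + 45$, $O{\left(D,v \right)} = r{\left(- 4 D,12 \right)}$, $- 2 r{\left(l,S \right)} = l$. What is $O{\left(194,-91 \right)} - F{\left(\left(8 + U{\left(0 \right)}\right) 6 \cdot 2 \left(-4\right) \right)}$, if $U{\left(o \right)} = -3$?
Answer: $\frac{3035}{8} \approx 379.38$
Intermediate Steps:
$r{\left(l,S \right)} = - \frac{l}{2}$
$O{\left(D,v \right)} = 2 D$ ($O{\left(D,v \right)} = - \frac{\left(-4\right) D}{2} = 2 D$)
$t = 69$ ($t = 24 + 45 = 69$)
$F{\left(W \right)} = \frac{69}{8}$ ($F{\left(W \right)} = - \frac{\left(-1\right) 69}{8} = \left(- \frac{1}{8}\right) \left(-69\right) = \frac{69}{8}$)
$O{\left(194,-91 \right)} - F{\left(\left(8 + U{\left(0 \right)}\right) 6 \cdot 2 \left(-4\right) \right)} = 2 \cdot 194 - \frac{69}{8} = 388 - \frac{69}{8} = \frac{3035}{8}$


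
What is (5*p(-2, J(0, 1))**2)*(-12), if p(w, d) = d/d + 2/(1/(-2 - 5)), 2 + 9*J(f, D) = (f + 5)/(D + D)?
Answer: -10140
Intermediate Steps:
J(f, D) = -2/9 + (5 + f)/(18*D) (J(f, D) = -2/9 + ((f + 5)/(D + D))/9 = -2/9 + ((5 + f)/((2*D)))/9 = -2/9 + ((5 + f)*(1/(2*D)))/9 = -2/9 + ((5 + f)/(2*D))/9 = -2/9 + (5 + f)/(18*D))
p(w, d) = -13 (p(w, d) = 1 + 2/(1/(-7)) = 1 + 2/(-1/7) = 1 + 2*(-7) = 1 - 14 = -13)
(5*p(-2, J(0, 1))**2)*(-12) = (5*(-13)**2)*(-12) = (5*169)*(-12) = 845*(-12) = -10140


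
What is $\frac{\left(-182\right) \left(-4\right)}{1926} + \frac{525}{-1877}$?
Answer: $\frac{177653}{1807551} \approx 0.098284$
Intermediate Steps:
$\frac{\left(-182\right) \left(-4\right)}{1926} + \frac{525}{-1877} = 728 \cdot \frac{1}{1926} + 525 \left(- \frac{1}{1877}\right) = \frac{364}{963} - \frac{525}{1877} = \frac{177653}{1807551}$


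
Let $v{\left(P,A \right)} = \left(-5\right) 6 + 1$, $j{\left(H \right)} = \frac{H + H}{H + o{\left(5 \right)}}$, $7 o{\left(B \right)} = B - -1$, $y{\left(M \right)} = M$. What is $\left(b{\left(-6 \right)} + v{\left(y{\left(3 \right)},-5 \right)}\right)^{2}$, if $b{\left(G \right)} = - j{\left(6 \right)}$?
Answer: $\frac{15129}{16} \approx 945.56$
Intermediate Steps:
$o{\left(B \right)} = \frac{1}{7} + \frac{B}{7}$ ($o{\left(B \right)} = \frac{B - -1}{7} = \frac{B + 1}{7} = \frac{1 + B}{7} = \frac{1}{7} + \frac{B}{7}$)
$j{\left(H \right)} = \frac{2 H}{\frac{6}{7} + H}$ ($j{\left(H \right)} = \frac{H + H}{H + \left(\frac{1}{7} + \frac{1}{7} \cdot 5\right)} = \frac{2 H}{H + \left(\frac{1}{7} + \frac{5}{7}\right)} = \frac{2 H}{H + \frac{6}{7}} = \frac{2 H}{\frac{6}{7} + H}$)
$v{\left(P,A \right)} = -29$ ($v{\left(P,A \right)} = -30 + 1 = -29$)
$b{\left(G \right)} = - \frac{7}{4}$ ($b{\left(G \right)} = - \frac{14 \cdot 6}{6 + 7 \cdot 6} = - \frac{14 \cdot 6}{6 + 42} = - \frac{14 \cdot 6}{48} = \left(-1\right) \frac{7}{4} = - \frac{7}{4}$)
$\left(b{\left(-6 \right)} + v{\left(y{\left(3 \right)},-5 \right)}\right)^{2} = \left(- \frac{7}{4} - 29\right)^{2} = \left(- \frac{123}{4}\right)^{2} = \frac{15129}{16}$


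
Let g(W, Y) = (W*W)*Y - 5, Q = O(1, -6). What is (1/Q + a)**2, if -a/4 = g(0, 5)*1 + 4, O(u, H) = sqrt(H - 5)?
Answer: (-44 + I*sqrt(11))**2/121 ≈ 15.909 - 2.4121*I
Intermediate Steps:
O(u, H) = sqrt(-5 + H)
Q = I*sqrt(11) (Q = sqrt(-5 - 6) = sqrt(-11) = I*sqrt(11) ≈ 3.3166*I)
g(W, Y) = -5 + Y*W**2 (g(W, Y) = W**2*Y - 5 = Y*W**2 - 5 = -5 + Y*W**2)
a = 4 (a = -4*((-5 + 5*0**2)*1 + 4) = -4*((-5 + 5*0)*1 + 4) = -4*((-5 + 0)*1 + 4) = -4*(-5*1 + 4) = -4*(-5 + 4) = -4*(-1) = 4)
(1/Q + a)**2 = (1/(I*sqrt(11)) + 4)**2 = (-I*sqrt(11)/11 + 4)**2 = (4 - I*sqrt(11)/11)**2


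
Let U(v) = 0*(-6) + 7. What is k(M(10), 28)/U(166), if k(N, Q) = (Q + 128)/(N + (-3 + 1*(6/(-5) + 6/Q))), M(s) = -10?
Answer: -1560/979 ≈ -1.5935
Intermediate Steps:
k(N, Q) = (128 + Q)/(-21/5 + N + 6/Q) (k(N, Q) = (128 + Q)/(N + (-3 + 1*(6*(-⅕) + 6/Q))) = (128 + Q)/(N + (-3 + 1*(-6/5 + 6/Q))) = (128 + Q)/(N + (-3 + (-6/5 + 6/Q))) = (128 + Q)/(N + (-21/5 + 6/Q)) = (128 + Q)/(-21/5 + N + 6/Q))
U(v) = 7 (U(v) = 0 + 7 = 7)
k(M(10), 28)/U(166) = (5*28*(128 + 28)/(30 - 21*28 + 5*(-10)*28))/7 = (5*28*156/(30 - 588 - 1400))*(⅐) = (5*28*156/(-1958))*(⅐) = (5*28*(-1/1958)*156)*(⅐) = -10920/979*⅐ = -1560/979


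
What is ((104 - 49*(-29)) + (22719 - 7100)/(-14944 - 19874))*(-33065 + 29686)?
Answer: -179363506949/34818 ≈ -5.1515e+6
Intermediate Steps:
((104 - 49*(-29)) + (22719 - 7100)/(-14944 - 19874))*(-33065 + 29686) = ((104 + 1421) + 15619/(-34818))*(-3379) = (1525 + 15619*(-1/34818))*(-3379) = (1525 - 15619/34818)*(-3379) = (53081831/34818)*(-3379) = -179363506949/34818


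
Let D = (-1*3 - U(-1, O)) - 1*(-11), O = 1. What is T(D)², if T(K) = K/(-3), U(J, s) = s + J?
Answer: 64/9 ≈ 7.1111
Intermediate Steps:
U(J, s) = J + s
D = 8 (D = (-1*3 - (-1 + 1)) - 1*(-11) = (-3 - 1*0) + 11 = (-3 + 0) + 11 = -3 + 11 = 8)
T(K) = -K/3 (T(K) = K*(-⅓) = -K/3)
T(D)² = (-⅓*8)² = (-8/3)² = 64/9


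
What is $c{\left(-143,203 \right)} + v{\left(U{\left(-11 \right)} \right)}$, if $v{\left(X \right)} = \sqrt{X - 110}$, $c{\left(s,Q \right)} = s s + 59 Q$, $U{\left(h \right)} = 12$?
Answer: $32426 + 7 i \sqrt{2} \approx 32426.0 + 9.8995 i$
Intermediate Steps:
$c{\left(s,Q \right)} = s^{2} + 59 Q$
$v{\left(X \right)} = \sqrt{-110 + X}$
$c{\left(-143,203 \right)} + v{\left(U{\left(-11 \right)} \right)} = \left(\left(-143\right)^{2} + 59 \cdot 203\right) + \sqrt{-110 + 12} = \left(20449 + 11977\right) + \sqrt{-98} = 32426 + 7 i \sqrt{2}$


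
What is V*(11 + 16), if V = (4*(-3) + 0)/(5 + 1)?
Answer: -54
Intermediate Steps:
V = -2 (V = (-12 + 0)/6 = -12*1/6 = -2)
V*(11 + 16) = -2*(11 + 16) = -2*27 = -54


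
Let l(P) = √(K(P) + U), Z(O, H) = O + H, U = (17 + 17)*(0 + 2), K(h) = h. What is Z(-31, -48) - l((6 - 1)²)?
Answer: -79 - √93 ≈ -88.644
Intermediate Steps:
U = 68 (U = 34*2 = 68)
Z(O, H) = H + O
l(P) = √(68 + P) (l(P) = √(P + 68) = √(68 + P))
Z(-31, -48) - l((6 - 1)²) = (-48 - 31) - √(68 + (6 - 1)²) = -79 - √(68 + 5²) = -79 - √(68 + 25) = -79 - √93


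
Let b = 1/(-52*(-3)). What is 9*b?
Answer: 3/52 ≈ 0.057692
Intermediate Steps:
b = 1/156 ≈ 0.0064103
9*b = 9*(1/156) = 3/52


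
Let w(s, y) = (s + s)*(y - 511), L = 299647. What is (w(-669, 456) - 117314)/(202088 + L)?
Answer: -43724/501735 ≈ -0.087146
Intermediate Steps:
w(s, y) = 2*s*(-511 + y) (w(s, y) = (2*s)*(-511 + y) = 2*s*(-511 + y))
(w(-669, 456) - 117314)/(202088 + L) = (2*(-669)*(-511 + 456) - 117314)/(202088 + 299647) = (2*(-669)*(-55) - 117314)/501735 = (73590 - 117314)*(1/501735) = -43724*1/501735 = -43724/501735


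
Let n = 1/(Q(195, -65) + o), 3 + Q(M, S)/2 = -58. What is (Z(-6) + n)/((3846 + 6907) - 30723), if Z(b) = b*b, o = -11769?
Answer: -85615/47492654 ≈ -0.0018027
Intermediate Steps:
Q(M, S) = -122 (Q(M, S) = -6 + 2*(-58) = -6 - 116 = -122)
Z(b) = b**2
n = -1/11891 (n = 1/(-122 - 11769) = 1/(-11891) = -1/11891 ≈ -8.4097e-5)
(Z(-6) + n)/((3846 + 6907) - 30723) = ((-6)**2 - 1/11891)/((3846 + 6907) - 30723) = (36 - 1/11891)/(10753 - 30723) = (428075/11891)/(-19970) = (428075/11891)*(-1/19970) = -85615/47492654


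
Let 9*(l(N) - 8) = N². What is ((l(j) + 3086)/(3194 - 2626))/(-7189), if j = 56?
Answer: -2213/2625012 ≈ -0.00084304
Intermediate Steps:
l(N) = 8 + N²/9
((l(j) + 3086)/(3194 - 2626))/(-7189) = (((8 + (⅑)*56²) + 3086)/(3194 - 2626))/(-7189) = (((8 + (⅑)*3136) + 3086)/568)*(-1/7189) = (((8 + 3136/9) + 3086)*(1/568))*(-1/7189) = ((3208/9 + 3086)*(1/568))*(-1/7189) = ((30982/9)*(1/568))*(-1/7189) = (15491/2556)*(-1/7189) = -2213/2625012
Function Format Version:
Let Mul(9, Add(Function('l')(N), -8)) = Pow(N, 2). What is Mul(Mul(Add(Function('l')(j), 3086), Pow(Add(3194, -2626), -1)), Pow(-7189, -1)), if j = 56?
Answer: Rational(-2213, 2625012) ≈ -0.00084304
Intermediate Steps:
Function('l')(N) = Add(8, Mul(Rational(1, 9), Pow(N, 2)))
Mul(Mul(Add(Function('l')(j), 3086), Pow(Add(3194, -2626), -1)), Pow(-7189, -1)) = Mul(Mul(Add(Add(8, Mul(Rational(1, 9), Pow(56, 2))), 3086), Pow(Add(3194, -2626), -1)), Pow(-7189, -1)) = Mul(Mul(Add(Add(8, Mul(Rational(1, 9), 3136)), 3086), Pow(568, -1)), Rational(-1, 7189)) = Mul(Mul(Add(Add(8, Rational(3136, 9)), 3086), Rational(1, 568)), Rational(-1, 7189)) = Mul(Mul(Add(Rational(3208, 9), 3086), Rational(1, 568)), Rational(-1, 7189)) = Mul(Mul(Rational(30982, 9), Rational(1, 568)), Rational(-1, 7189)) = Mul(Rational(15491, 2556), Rational(-1, 7189)) = Rational(-2213, 2625012)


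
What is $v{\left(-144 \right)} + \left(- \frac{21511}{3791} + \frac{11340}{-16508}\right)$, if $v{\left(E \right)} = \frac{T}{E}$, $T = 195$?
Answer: $- \frac{5794077041}{750981936} \approx -7.7153$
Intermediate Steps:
$v{\left(E \right)} = \frac{195}{E}$
$v{\left(-144 \right)} + \left(- \frac{21511}{3791} + \frac{11340}{-16508}\right) = \frac{195}{-144} + \left(- \frac{21511}{3791} + \frac{11340}{-16508}\right) = 195 \left(- \frac{1}{144}\right) + \left(\left(-21511\right) \frac{1}{3791} + 11340 \left(- \frac{1}{16508}\right)\right) = - \frac{65}{48} - \frac{99523382}{15645457} = - \frac{5794077041}{750981936}$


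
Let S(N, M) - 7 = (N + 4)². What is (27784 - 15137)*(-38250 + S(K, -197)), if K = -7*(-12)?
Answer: -385720853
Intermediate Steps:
K = 84
S(N, M) = 7 + (4 + N)² (S(N, M) = 7 + (N + 4)² = 7 + (4 + N)²)
(27784 - 15137)*(-38250 + S(K, -197)) = (27784 - 15137)*(-38250 + (7 + (4 + 84)²)) = 12647*(-38250 + (7 + 88²)) = 12647*(-38250 + (7 + 7744)) = 12647*(-38250 + 7751) = 12647*(-30499) = -385720853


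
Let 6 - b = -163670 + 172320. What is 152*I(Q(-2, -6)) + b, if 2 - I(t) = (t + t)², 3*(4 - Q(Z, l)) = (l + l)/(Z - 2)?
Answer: -13812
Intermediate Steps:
Q(Z, l) = 4 - 2*l/(3*(-2 + Z)) (Q(Z, l) = 4 - (l + l)/(3*(Z - 2)) = 4 - 2*l/(3*(-2 + Z)))
I(t) = 2 - 4*t² (I(t) = 2 - (t + t)² = 2 - (2*t)² = 2 - 4*t²)
b = -8644 (b = 6 - (-163670 + 172320) = 6 - 1*8650 = 6 - 8650 = -8644)
152*I(Q(-2, -6)) + b = 152*(2 - 4*4*(-12 - 1*(-6) + 6*(-2))²/(9*(-2 - 2)²)) - 8644 = 152*(2 - 4*(-12 + 6 - 12)²/36) - 8644 = 152*(2 - 4*((⅔)*(-¼)*(-18))²) - 8644 = 152*(2 - 4*3²) - 8644 = 152*(2 - 4*9) - 8644 = 152*(2 - 36) - 8644 = 152*(-34) - 8644 = -5168 - 8644 = -13812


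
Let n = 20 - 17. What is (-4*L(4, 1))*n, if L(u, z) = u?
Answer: -48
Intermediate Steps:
n = 3
(-4*L(4, 1))*n = -4*4*3 = -16*3 = -48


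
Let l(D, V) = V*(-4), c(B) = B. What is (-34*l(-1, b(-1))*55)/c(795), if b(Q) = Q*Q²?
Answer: -1496/159 ≈ -9.4088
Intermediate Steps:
b(Q) = Q³
l(D, V) = -4*V
(-34*l(-1, b(-1))*55)/c(795) = (-(-136)*(-1)³*55)/795 = (-(-136)*(-1)*55)*(1/795) = (-34*4*55)*(1/795) = -136*55*(1/795) = -7480*1/795 = -1496/159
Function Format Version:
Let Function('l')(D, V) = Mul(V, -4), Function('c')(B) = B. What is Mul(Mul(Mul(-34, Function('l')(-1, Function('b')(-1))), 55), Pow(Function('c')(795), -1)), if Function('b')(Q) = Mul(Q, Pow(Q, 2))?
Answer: Rational(-1496, 159) ≈ -9.4088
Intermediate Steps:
Function('b')(Q) = Pow(Q, 3)
Function('l')(D, V) = Mul(-4, V)
Mul(Mul(Mul(-34, Function('l')(-1, Function('b')(-1))), 55), Pow(Function('c')(795), -1)) = Mul(Mul(Mul(-34, Mul(-4, Pow(-1, 3))), 55), Pow(795, -1)) = Mul(Mul(Mul(-34, Mul(-4, -1)), 55), Rational(1, 795)) = Mul(Mul(Mul(-34, 4), 55), Rational(1, 795)) = Mul(Mul(-136, 55), Rational(1, 795)) = Mul(-7480, Rational(1, 795)) = Rational(-1496, 159)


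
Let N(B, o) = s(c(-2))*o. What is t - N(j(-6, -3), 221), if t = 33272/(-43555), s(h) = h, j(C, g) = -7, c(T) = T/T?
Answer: -9658927/43555 ≈ -221.76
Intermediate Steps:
c(T) = 1
t = -33272/43555 (t = 33272*(-1/43555) = -33272/43555 ≈ -0.76391)
N(B, o) = o (N(B, o) = 1*o = o)
t - N(j(-6, -3), 221) = -33272/43555 - 1*221 = -33272/43555 - 221 = -9658927/43555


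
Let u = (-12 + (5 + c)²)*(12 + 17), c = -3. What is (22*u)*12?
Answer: -61248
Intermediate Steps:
u = -232 (u = (-12 + (5 - 3)²)*(12 + 17) = (-12 + 2²)*29 = (-12 + 4)*29 = -8*29 = -232)
(22*u)*12 = (22*(-232))*12 = -5104*12 = -61248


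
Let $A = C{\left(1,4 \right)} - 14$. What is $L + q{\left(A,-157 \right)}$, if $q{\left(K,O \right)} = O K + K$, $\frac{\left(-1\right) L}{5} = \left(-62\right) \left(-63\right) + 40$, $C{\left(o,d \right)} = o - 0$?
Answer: $-17702$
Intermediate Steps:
$C{\left(o,d \right)} = o$ ($C{\left(o,d \right)} = o + 0 = o$)
$L = -19730$ ($L = - 5 \left(\left(-62\right) \left(-63\right) + 40\right) = - 5 \left(3906 + 40\right) = \left(-5\right) 3946 = -19730$)
$A = -13$ ($A = 1 - 14 = -13$)
$q{\left(K,O \right)} = K + K O$ ($q{\left(K,O \right)} = K O + K = K + K O$)
$L + q{\left(A,-157 \right)} = -19730 - 13 \left(1 - 157\right) = -19730 - -2028 = -19730 + 2028 = -17702$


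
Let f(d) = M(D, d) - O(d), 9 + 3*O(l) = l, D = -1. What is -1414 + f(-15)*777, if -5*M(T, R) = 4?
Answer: 20902/5 ≈ 4180.4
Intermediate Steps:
M(T, R) = -⅘ (M(T, R) = -⅕*4 = -⅘)
O(l) = -3 + l/3
f(d) = 11/5 - d/3 (f(d) = -⅘ - (-3 + d/3) = -⅘ + (3 - d/3) = 11/5 - d/3)
-1414 + f(-15)*777 = -1414 + (11/5 - ⅓*(-15))*777 = -1414 + (11/5 + 5)*777 = -1414 + (36/5)*777 = -1414 + 27972/5 = 20902/5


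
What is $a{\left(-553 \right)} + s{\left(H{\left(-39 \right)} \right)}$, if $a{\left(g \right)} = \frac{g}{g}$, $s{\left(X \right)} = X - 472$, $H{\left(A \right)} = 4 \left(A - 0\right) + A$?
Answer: $-666$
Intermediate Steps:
$H{\left(A \right)} = 5 A$ ($H{\left(A \right)} = 4 \left(A + 0\right) + A = 4 A + A = 5 A$)
$s{\left(X \right)} = -472 + X$ ($s{\left(X \right)} = X - 472 = -472 + X$)
$a{\left(g \right)} = 1$
$a{\left(-553 \right)} + s{\left(H{\left(-39 \right)} \right)} = 1 + \left(-472 + 5 \left(-39\right)\right) = 1 - 667 = -666$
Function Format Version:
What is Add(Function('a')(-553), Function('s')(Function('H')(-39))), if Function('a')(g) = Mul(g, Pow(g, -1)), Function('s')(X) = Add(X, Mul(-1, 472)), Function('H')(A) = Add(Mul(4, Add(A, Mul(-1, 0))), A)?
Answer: -666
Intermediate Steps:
Function('H')(A) = Mul(5, A) (Function('H')(A) = Add(Mul(4, Add(A, 0)), A) = Add(Mul(4, A), A) = Mul(5, A))
Function('s')(X) = Add(-472, X) (Function('s')(X) = Add(X, -472) = Add(-472, X))
Function('a')(g) = 1
Add(Function('a')(-553), Function('s')(Function('H')(-39))) = Add(1, Add(-472, Mul(5, -39))) = Add(1, Add(-472, -195)) = Add(1, -667) = -666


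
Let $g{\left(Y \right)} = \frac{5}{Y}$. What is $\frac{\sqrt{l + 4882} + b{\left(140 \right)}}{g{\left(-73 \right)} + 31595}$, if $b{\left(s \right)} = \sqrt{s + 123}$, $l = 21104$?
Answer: $\frac{73 \sqrt{263}}{2306430} + \frac{73 \sqrt{25986}}{2306430} \approx 0.0056154$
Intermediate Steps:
$b{\left(s \right)} = \sqrt{123 + s}$
$\frac{\sqrt{l + 4882} + b{\left(140 \right)}}{g{\left(-73 \right)} + 31595} = \frac{\sqrt{21104 + 4882} + \sqrt{123 + 140}}{\frac{5}{-73} + 31595} = \frac{\sqrt{25986} + \sqrt{263}}{5 \left(- \frac{1}{73}\right) + 31595} = \frac{\sqrt{263} + \sqrt{25986}}{- \frac{5}{73} + 31595} = \frac{\sqrt{263} + \sqrt{25986}}{\frac{2306430}{73}} = \left(\sqrt{263} + \sqrt{25986}\right) \frac{73}{2306430} = \frac{73 \sqrt{263}}{2306430} + \frac{73 \sqrt{25986}}{2306430}$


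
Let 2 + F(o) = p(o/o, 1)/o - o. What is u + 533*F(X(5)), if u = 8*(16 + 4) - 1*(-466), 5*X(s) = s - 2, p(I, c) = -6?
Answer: -30449/5 ≈ -6089.8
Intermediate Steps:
X(s) = -2/5 + s/5 (X(s) = (s - 2)/5 = (-2 + s)/5 = -2/5 + s/5)
F(o) = -2 - o - 6/o (F(o) = -2 + (-6/o - o) = -2 + (-o - 6/o) = -2 - o - 6/o)
u = 626 (u = 8*20 + 466 = 160 + 466 = 626)
u + 533*F(X(5)) = 626 + 533*(-2 - (-2/5 + (1/5)*5) - 6/(-2/5 + (1/5)*5)) = 626 + 533*(-2 - (-2/5 + 1) - 6/(-2/5 + 1)) = 626 + 533*(-2 - 1*3/5 - 6/3/5) = 626 + 533*(-2 - 3/5 - 6*5/3) = 626 + 533*(-2 - 3/5 - 10) = 626 + 533*(-63/5) = 626 - 33579/5 = -30449/5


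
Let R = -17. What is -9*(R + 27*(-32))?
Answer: 7929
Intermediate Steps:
-9*(R + 27*(-32)) = -9*(-17 + 27*(-32)) = -9*(-17 - 864) = -9*(-881) = 7929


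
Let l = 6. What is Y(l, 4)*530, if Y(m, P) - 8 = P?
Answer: 6360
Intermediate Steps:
Y(m, P) = 8 + P
Y(l, 4)*530 = (8 + 4)*530 = 12*530 = 6360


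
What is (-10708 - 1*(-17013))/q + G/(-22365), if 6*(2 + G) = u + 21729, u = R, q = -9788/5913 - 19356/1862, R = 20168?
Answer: -233019259848701/445099118499 ≈ -523.52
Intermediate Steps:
q = -66338642/5505003 (q = -9788*1/5913 - 19356*1/1862 = -9788/5913 - 9678/931 = -66338642/5505003 ≈ -12.051)
u = 20168
G = 41885/6 (G = -2 + (20168 + 21729)/6 = -2 + (⅙)*41897 = -2 + 41897/6 = 41885/6 ≈ 6980.8)
(-10708 - 1*(-17013))/q + G/(-22365) = (-10708 - 1*(-17013))/(-66338642/5505003) + (41885/6)/(-22365) = (-10708 + 17013)*(-5505003/66338642) + (41885/6)*(-1/22365) = 6305*(-5505003/66338642) - 8377/26838 = -34709043915/66338642 - 8377/26838 = -233019259848701/445099118499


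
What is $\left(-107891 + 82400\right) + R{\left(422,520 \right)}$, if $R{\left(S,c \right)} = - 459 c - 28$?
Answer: $-264199$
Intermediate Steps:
$R{\left(S,c \right)} = -28 - 459 c$
$\left(-107891 + 82400\right) + R{\left(422,520 \right)} = \left(-107891 + 82400\right) - 238708 = -25491 - 238708 = -264199$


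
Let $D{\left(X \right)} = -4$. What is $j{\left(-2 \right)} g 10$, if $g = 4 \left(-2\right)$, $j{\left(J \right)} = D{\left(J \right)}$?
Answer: $320$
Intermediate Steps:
$j{\left(J \right)} = -4$
$g = -8$
$j{\left(-2 \right)} g 10 = \left(-4\right) \left(-8\right) 10 = 32 \cdot 10 = 320$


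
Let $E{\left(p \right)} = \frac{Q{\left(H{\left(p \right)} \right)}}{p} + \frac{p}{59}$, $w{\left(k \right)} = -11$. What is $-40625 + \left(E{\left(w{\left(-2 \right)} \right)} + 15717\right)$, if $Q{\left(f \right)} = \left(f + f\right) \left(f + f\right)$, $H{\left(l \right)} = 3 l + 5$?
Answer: $- \frac{16350437}{649} \approx -25193.0$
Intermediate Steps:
$H{\left(l \right)} = 5 + 3 l$
$Q{\left(f \right)} = 4 f^{2}$ ($Q{\left(f \right)} = 2 f 2 f = 4 f^{2}$)
$E{\left(p \right)} = \frac{p}{59} + \frac{4 \left(5 + 3 p\right)^{2}}{p}$ ($E{\left(p \right)} = \frac{4 \left(5 + 3 p\right)^{2}}{p} + \frac{p}{59} = \frac{p}{59} + \frac{4 \left(5 + 3 p\right)^{2}}{p}$)
$-40625 + \left(E{\left(w{\left(-2 \right)} \right)} + 15717\right) = -40625 + \left(\left(120 + \frac{100}{-11} + \frac{2125}{59} \left(-11\right)\right) + 15717\right) = -40625 + \left(\left(120 + 100 \left(- \frac{1}{11}\right) - \frac{23375}{59}\right) + 15717\right) = -40625 + \left(\left(120 - \frac{100}{11} - \frac{23375}{59}\right) + 15717\right) = -40625 + \left(- \frac{185145}{649} + 15717\right) = -40625 + \frac{10015188}{649} = - \frac{16350437}{649}$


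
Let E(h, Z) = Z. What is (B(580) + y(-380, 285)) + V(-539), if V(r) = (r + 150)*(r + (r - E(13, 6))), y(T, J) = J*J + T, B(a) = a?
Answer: 503101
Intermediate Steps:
y(T, J) = T + J² (y(T, J) = J² + T = T + J²)
V(r) = (-6 + 2*r)*(150 + r) (V(r) = (r + 150)*(r + (r - 1*6)) = (150 + r)*(r + (r - 6)) = (150 + r)*(r + (-6 + r)) = (150 + r)*(-6 + 2*r) = (-6 + 2*r)*(150 + r))
(B(580) + y(-380, 285)) + V(-539) = (580 + (-380 + 285²)) + (-900 + 2*(-539)² + 294*(-539)) = (580 + (-380 + 81225)) + (-900 + 2*290521 - 158466) = (580 + 80845) + (-900 + 581042 - 158466) = 81425 + 421676 = 503101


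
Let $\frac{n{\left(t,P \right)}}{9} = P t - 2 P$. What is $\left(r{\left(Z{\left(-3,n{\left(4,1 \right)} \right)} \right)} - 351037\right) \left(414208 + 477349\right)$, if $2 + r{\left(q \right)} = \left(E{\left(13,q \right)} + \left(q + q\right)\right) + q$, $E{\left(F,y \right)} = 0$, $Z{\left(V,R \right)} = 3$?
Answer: $-312963253710$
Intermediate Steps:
$n{\left(t,P \right)} = - 18 P + 9 P t$ ($n{\left(t,P \right)} = 9 \left(P t - 2 P\right) = 9 \left(- 2 P + P t\right) = - 18 P + 9 P t$)
$r{\left(q \right)} = -2 + 3 q$ ($r{\left(q \right)} = -2 + \left(\left(0 + \left(q + q\right)\right) + q\right) = -2 + \left(\left(0 + 2 q\right) + q\right) = -2 + \left(2 q + q\right) = -2 + 3 q$)
$\left(r{\left(Z{\left(-3,n{\left(4,1 \right)} \right)} \right)} - 351037\right) \left(414208 + 477349\right) = \left(\left(-2 + 3 \cdot 3\right) - 351037\right) \left(414208 + 477349\right) = \left(\left(-2 + 9\right) - 351037\right) 891557 = \left(7 - 351037\right) 891557 = \left(-351030\right) 891557 = -312963253710$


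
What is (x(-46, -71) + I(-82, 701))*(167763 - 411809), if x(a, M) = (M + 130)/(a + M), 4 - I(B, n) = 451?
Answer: 12777760468/117 ≈ 1.0921e+8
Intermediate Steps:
I(B, n) = -447 (I(B, n) = 4 - 1*451 = 4 - 451 = -447)
x(a, M) = (130 + M)/(M + a)
(x(-46, -71) + I(-82, 701))*(167763 - 411809) = ((130 - 71)/(-71 - 46) - 447)*(167763 - 411809) = (59/(-117) - 447)*(-244046) = (-1/117*59 - 447)*(-244046) = (-59/117 - 447)*(-244046) = -52358/117*(-244046) = 12777760468/117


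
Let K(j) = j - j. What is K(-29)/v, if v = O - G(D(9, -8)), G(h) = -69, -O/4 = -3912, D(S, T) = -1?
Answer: 0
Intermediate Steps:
K(j) = 0
O = 15648 (O = -4*(-3912) = 15648)
v = 15717 (v = 15648 - 1*(-69) = 15648 + 69 = 15717)
K(-29)/v = 0/15717 = 0*(1/15717) = 0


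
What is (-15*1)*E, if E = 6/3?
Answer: -30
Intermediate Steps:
E = 2 (E = 6*(⅓) = 2)
(-15*1)*E = -15*1*2 = -15*2 = -30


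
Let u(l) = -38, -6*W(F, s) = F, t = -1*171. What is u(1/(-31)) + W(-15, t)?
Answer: -71/2 ≈ -35.500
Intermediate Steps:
t = -171
W(F, s) = -F/6
u(1/(-31)) + W(-15, t) = -38 - ⅙*(-15) = -38 + 5/2 = -71/2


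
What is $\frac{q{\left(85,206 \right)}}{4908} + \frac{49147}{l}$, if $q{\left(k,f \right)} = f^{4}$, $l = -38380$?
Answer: $\frac{17278750947751}{47092260} \approx 3.6691 \cdot 10^{5}$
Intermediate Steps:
$\frac{q{\left(85,206 \right)}}{4908} + \frac{49147}{l} = \frac{206^{4}}{4908} + \frac{49147}{-38380} = 1800814096 \cdot \frac{1}{4908} + 49147 \left(- \frac{1}{38380}\right) = \frac{450203524}{1227} - \frac{49147}{38380} = \frac{17278750947751}{47092260}$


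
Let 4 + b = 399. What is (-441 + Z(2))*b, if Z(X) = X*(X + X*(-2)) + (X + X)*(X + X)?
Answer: -169455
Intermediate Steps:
b = 395 (b = -4 + 399 = 395)
Z(X) = 3*X**2 (Z(X) = X*(X - 2*X) + (2*X)*(2*X) = X*(-X) + 4*X**2 = -X**2 + 4*X**2 = 3*X**2)
(-441 + Z(2))*b = (-441 + 3*2**2)*395 = (-441 + 3*4)*395 = (-441 + 12)*395 = -429*395 = -169455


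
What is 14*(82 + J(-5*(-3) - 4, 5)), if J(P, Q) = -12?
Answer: 980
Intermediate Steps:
14*(82 + J(-5*(-3) - 4, 5)) = 14*(82 - 12) = 14*70 = 980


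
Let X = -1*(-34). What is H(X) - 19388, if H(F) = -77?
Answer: -19465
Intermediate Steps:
X = 34
H(X) - 19388 = -77 - 19388 = -19465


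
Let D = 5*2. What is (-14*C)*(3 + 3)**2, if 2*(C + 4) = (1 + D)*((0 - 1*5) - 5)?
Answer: 29736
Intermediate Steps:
D = 10
C = -59 (C = -4 + ((1 + 10)*((0 - 1*5) - 5))/2 = -4 + (11*((0 - 5) - 5))/2 = -4 + (11*(-5 - 5))/2 = -4 + (11*(-10))/2 = -4 + (1/2)*(-110) = -4 - 55 = -59)
(-14*C)*(3 + 3)**2 = (-14*(-59))*(3 + 3)**2 = 826*6**2 = 826*36 = 29736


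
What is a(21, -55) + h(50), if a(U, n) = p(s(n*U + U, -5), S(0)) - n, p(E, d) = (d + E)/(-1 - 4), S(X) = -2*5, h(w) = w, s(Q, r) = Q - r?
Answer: 1664/5 ≈ 332.80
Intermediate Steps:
S(X) = -10
p(E, d) = -E/5 - d/5 (p(E, d) = (E + d)/(-5) = (E + d)*(-⅕) = -E/5 - d/5)
a(U, n) = 1 - n - U/5 - U*n/5 (a(U, n) = (-((n*U + U) - 1*(-5))/5 - ⅕*(-10)) - n = (-((U*n + U) + 5)/5 + 2) - n = (-((U + U*n) + 5)/5 + 2) - n = (-(5 + U + U*n)/5 + 2) - n = ((-1 - U/5 - U*n/5) + 2) - n = (1 - U/5 - U*n/5) - n = 1 - n - U/5 - U*n/5)
a(21, -55) + h(50) = (1 - 1*(-55) - ⅕*21*(1 - 55)) + 50 = (1 + 55 - ⅕*21*(-54)) + 50 = (1 + 55 + 1134/5) + 50 = 1414/5 + 50 = 1664/5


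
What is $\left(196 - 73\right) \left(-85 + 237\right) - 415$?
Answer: $18281$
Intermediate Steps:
$\left(196 - 73\right) \left(-85 + 237\right) - 415 = \left(196 + \left(-109 + 36\right)\right) 152 - 415 = \left(196 - 73\right) 152 - 415 = 123 \cdot 152 - 415 = 18696 - 415 = 18281$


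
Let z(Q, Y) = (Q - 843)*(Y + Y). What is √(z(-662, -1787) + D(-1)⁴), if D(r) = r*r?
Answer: √5378871 ≈ 2319.2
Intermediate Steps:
D(r) = r²
z(Q, Y) = 2*Y*(-843 + Q) (z(Q, Y) = (-843 + Q)*(2*Y) = 2*Y*(-843 + Q))
√(z(-662, -1787) + D(-1)⁴) = √(2*(-1787)*(-843 - 662) + ((-1)²)⁴) = √(2*(-1787)*(-1505) + 1⁴) = √(5378870 + 1) = √5378871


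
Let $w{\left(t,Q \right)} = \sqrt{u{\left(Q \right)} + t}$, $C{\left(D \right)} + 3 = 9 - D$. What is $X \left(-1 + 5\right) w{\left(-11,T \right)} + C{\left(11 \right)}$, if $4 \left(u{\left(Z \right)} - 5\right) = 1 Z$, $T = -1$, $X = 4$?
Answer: $-5 + 40 i \approx -5.0 + 40.0 i$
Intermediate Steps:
$C{\left(D \right)} = 6 - D$ ($C{\left(D \right)} = -3 - \left(-9 + D\right) = 6 - D$)
$u{\left(Z \right)} = 5 + \frac{Z}{4}$ ($u{\left(Z \right)} = 5 + \frac{1 Z}{4} = 5 + \frac{Z}{4}$)
$w{\left(t,Q \right)} = \sqrt{5 + t + \frac{Q}{4}}$ ($w{\left(t,Q \right)} = \sqrt{\left(5 + \frac{Q}{4}\right) + t} = \sqrt{5 + t + \frac{Q}{4}}$)
$X \left(-1 + 5\right) w{\left(-11,T \right)} + C{\left(11 \right)} = 4 \left(-1 + 5\right) \frac{\sqrt{20 - 1 + 4 \left(-11\right)}}{2} + \left(6 - 11\right) = 4 \cdot 4 \frac{\sqrt{20 - 1 - 44}}{2} + \left(6 - 11\right) = 16 \frac{\sqrt{-25}}{2} - 5 = 16 \frac{5 i}{2} - 5 = 40 i - 5 = -5 + 40 i$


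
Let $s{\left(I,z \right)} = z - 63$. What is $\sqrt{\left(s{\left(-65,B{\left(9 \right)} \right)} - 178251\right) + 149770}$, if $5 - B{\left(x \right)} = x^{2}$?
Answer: $6 i \sqrt{795} \approx 169.17 i$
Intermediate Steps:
$B{\left(x \right)} = 5 - x^{2}$
$s{\left(I,z \right)} = -63 + z$
$\sqrt{\left(s{\left(-65,B{\left(9 \right)} \right)} - 178251\right) + 149770} = \sqrt{\left(\left(-63 + \left(5 - 9^{2}\right)\right) - 178251\right) + 149770} = \sqrt{\left(\left(-63 + \left(5 - 81\right)\right) - 178251\right) + 149770} = \sqrt{\left(\left(-63 - 76\right) - 178251\right) + 149770} = \sqrt{\left(-139 - 178251\right) + 149770} = \sqrt{-178390 + 149770} = \sqrt{-28620} = 6 i \sqrt{795}$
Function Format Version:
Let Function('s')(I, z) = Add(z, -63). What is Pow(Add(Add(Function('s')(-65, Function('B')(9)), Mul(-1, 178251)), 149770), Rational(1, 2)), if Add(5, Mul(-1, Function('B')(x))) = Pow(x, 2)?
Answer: Mul(6, I, Pow(795, Rational(1, 2))) ≈ Mul(169.17, I)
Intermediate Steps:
Function('B')(x) = Add(5, Mul(-1, Pow(x, 2)))
Function('s')(I, z) = Add(-63, z)
Pow(Add(Add(Function('s')(-65, Function('B')(9)), Mul(-1, 178251)), 149770), Rational(1, 2)) = Pow(Add(Add(Add(-63, Add(5, Mul(-1, Pow(9, 2)))), Mul(-1, 178251)), 149770), Rational(1, 2)) = Pow(Add(Add(Add(-63, Add(5, Mul(-1, 81))), -178251), 149770), Rational(1, 2)) = Pow(Add(Add(Add(-63, Add(5, -81)), -178251), 149770), Rational(1, 2)) = Pow(Add(Add(Add(-63, -76), -178251), 149770), Rational(1, 2)) = Pow(Add(Add(-139, -178251), 149770), Rational(1, 2)) = Pow(Add(-178390, 149770), Rational(1, 2)) = Pow(-28620, Rational(1, 2)) = Mul(6, I, Pow(795, Rational(1, 2)))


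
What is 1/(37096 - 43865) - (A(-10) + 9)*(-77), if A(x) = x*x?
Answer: 56812216/6769 ≈ 8393.0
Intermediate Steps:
A(x) = x²
1/(37096 - 43865) - (A(-10) + 9)*(-77) = 1/(37096 - 43865) - ((-10)² + 9)*(-77) = 1/(-6769) - (100 + 9)*(-77) = -1/6769 - 109*(-77) = -1/6769 - 1*(-8393) = -1/6769 + 8393 = 56812216/6769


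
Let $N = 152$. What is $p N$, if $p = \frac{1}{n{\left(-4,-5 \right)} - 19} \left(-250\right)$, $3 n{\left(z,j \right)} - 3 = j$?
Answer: $\frac{114000}{59} \approx 1932.2$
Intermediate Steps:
$n{\left(z,j \right)} = 1 + \frac{j}{3}$
$p = \frac{750}{59}$ ($p = \frac{1}{\left(1 + \frac{1}{3} \left(-5\right)\right) - 19} \left(-250\right) = \frac{1}{\left(1 - \frac{5}{3}\right) - 19} \left(-250\right) = \frac{1}{- \frac{2}{3} - 19} \left(-250\right) = \frac{1}{- \frac{59}{3}} \left(-250\right) = \left(- \frac{3}{59}\right) \left(-250\right) = \frac{750}{59} \approx 12.712$)
$p N = \frac{750}{59} \cdot 152 = \frac{114000}{59}$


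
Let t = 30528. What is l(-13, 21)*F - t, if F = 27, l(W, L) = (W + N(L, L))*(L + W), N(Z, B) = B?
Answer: -28800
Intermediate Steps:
l(W, L) = (L + W)² (l(W, L) = (W + L)*(L + W) = (L + W)*(L + W) = (L + W)²)
l(-13, 21)*F - t = (21² + (-13)² + 2*21*(-13))*27 - 1*30528 = (441 + 169 - 546)*27 - 30528 = 64*27 - 30528 = 1728 - 30528 = -28800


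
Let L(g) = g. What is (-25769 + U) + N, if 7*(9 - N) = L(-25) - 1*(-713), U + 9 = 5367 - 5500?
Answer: -182002/7 ≈ -26000.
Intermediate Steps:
U = -142 (U = -9 + (5367 - 5500) = -9 - 133 = -142)
N = -625/7 (N = 9 - (-25 - 1*(-713))/7 = 9 - (-25 + 713)/7 = 9 - 1/7*688 = 9 - 688/7 = -625/7 ≈ -89.286)
(-25769 + U) + N = (-25769 - 142) - 625/7 = -25911 - 625/7 = -182002/7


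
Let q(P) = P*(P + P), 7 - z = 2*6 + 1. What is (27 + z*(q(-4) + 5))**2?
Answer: 38025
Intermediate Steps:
z = -6 (z = 7 - (2*6 + 1) = 7 - (12 + 1) = 7 - 1*13 = 7 - 13 = -6)
q(P) = 2*P**2 (q(P) = P*(2*P) = 2*P**2)
(27 + z*(q(-4) + 5))**2 = (27 - 6*(2*(-4)**2 + 5))**2 = (27 - 6*(2*16 + 5))**2 = (27 - 6*(32 + 5))**2 = (27 - 6*37)**2 = (27 - 222)**2 = (-195)**2 = 38025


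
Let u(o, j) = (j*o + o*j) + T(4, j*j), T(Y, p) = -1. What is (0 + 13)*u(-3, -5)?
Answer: 377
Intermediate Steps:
u(o, j) = -1 + 2*j*o (u(o, j) = (j*o + o*j) - 1 = (j*o + j*o) - 1 = 2*j*o - 1 = -1 + 2*j*o)
(0 + 13)*u(-3, -5) = (0 + 13)*(-1 + 2*(-5)*(-3)) = 13*(-1 + 30) = 13*29 = 377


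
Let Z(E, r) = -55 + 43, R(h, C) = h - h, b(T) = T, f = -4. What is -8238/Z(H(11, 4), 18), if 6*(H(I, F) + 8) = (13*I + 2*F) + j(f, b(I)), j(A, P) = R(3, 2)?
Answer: 1373/2 ≈ 686.50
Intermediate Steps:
R(h, C) = 0
j(A, P) = 0
H(I, F) = -8 + F/3 + 13*I/6 (H(I, F) = -8 + ((13*I + 2*F) + 0)/6 = -8 + ((2*F + 13*I) + 0)/6 = -8 + (2*F + 13*I)/6 = -8 + (F/3 + 13*I/6) = -8 + F/3 + 13*I/6)
Z(E, r) = -12
-8238/Z(H(11, 4), 18) = -8238/(-12) = -8238*(-1/12) = 1373/2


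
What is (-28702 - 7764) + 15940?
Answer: -20526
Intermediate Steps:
(-28702 - 7764) + 15940 = -36466 + 15940 = -20526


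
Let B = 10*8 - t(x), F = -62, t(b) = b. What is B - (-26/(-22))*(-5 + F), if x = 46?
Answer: 1245/11 ≈ 113.18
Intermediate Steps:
B = 34 (B = 10*8 - 1*46 = 80 - 46 = 34)
B - (-26/(-22))*(-5 + F) = 34 - (-26/(-22))*(-5 - 62) = 34 - (-26*(-1/22))*(-67) = 34 - 13*(-67)/11 = 34 - 1*(-871/11) = 34 + 871/11 = 1245/11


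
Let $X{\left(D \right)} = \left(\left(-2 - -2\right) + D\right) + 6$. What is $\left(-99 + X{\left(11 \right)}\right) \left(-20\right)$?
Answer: $1640$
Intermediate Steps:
$X{\left(D \right)} = 6 + D$ ($X{\left(D \right)} = \left(\left(-2 + 2\right) + D\right) + 6 = \left(0 + D\right) + 6 = D + 6 = 6 + D$)
$\left(-99 + X{\left(11 \right)}\right) \left(-20\right) = \left(-99 + \left(6 + 11\right)\right) \left(-20\right) = \left(-99 + 17\right) \left(-20\right) = \left(-82\right) \left(-20\right) = 1640$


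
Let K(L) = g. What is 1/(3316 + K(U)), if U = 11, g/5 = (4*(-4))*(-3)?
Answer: 1/3556 ≈ 0.00028121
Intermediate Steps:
g = 240 (g = 5*((4*(-4))*(-3)) = 5*(-16*(-3)) = 5*48 = 240)
K(L) = 240
1/(3316 + K(U)) = 1/(3316 + 240) = 1/3556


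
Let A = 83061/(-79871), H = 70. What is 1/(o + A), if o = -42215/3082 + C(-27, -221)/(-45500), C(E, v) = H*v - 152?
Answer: -127277161375/1832011327182 ≈ -0.069474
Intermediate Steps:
C(E, v) = -152 + 70*v (C(E, v) = 70*v - 152 = -152 + 70*v)
A = -7551/7261 (A = 83061*(-1/79871) = -7551/7261 ≈ -1.0399)
o = -234079437/17528875 (o = -42215/3082 + (-152 + 70*(-221))/(-45500) = -42215*1/3082 + (-152 - 15470)*(-1/45500) = -42215/3082 - 15622*(-1/45500) = -42215/3082 + 7811/22750 = -234079437/17528875 ≈ -13.354)
1/(o + A) = 1/(-234079437/17528875 - 7551/7261) = 1/(-1832011327182/127277161375) = -127277161375/1832011327182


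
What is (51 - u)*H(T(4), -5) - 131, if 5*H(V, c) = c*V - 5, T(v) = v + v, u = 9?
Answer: -509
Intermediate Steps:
T(v) = 2*v
H(V, c) = -1 + V*c/5 (H(V, c) = (c*V - 5)/5 = (V*c - 5)/5 = (-5 + V*c)/5 = -1 + V*c/5)
(51 - u)*H(T(4), -5) - 131 = (51 - 1*9)*(-1 + (⅕)*(2*4)*(-5)) - 131 = (51 - 9)*(-1 + (⅕)*8*(-5)) - 131 = 42*(-1 - 8) - 131 = 42*(-9) - 131 = -378 - 131 = -509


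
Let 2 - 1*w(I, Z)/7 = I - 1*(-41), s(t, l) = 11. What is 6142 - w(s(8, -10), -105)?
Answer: 6492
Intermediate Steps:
w(I, Z) = -273 - 7*I (w(I, Z) = 14 - 7*(I - 1*(-41)) = 14 - 7*(I + 41) = 14 - 7*(41 + I) = 14 + (-287 - 7*I) = -273 - 7*I)
6142 - w(s(8, -10), -105) = 6142 - (-273 - 7*11) = 6142 - (-273 - 77) = 6142 - 1*(-350) = 6142 + 350 = 6492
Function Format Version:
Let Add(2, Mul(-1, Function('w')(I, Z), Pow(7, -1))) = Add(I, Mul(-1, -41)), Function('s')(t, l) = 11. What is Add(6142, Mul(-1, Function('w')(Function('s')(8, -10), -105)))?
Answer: 6492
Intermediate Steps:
Function('w')(I, Z) = Add(-273, Mul(-7, I)) (Function('w')(I, Z) = Add(14, Mul(-7, Add(I, Mul(-1, -41)))) = Add(14, Mul(-7, Add(I, 41))) = Add(14, Mul(-7, Add(41, I))) = Add(14, Add(-287, Mul(-7, I))) = Add(-273, Mul(-7, I)))
Add(6142, Mul(-1, Function('w')(Function('s')(8, -10), -105))) = Add(6142, Mul(-1, Add(-273, Mul(-7, 11)))) = Add(6142, Mul(-1, Add(-273, -77))) = Add(6142, Mul(-1, -350)) = Add(6142, 350) = 6492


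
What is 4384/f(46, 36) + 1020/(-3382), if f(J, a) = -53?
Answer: -7440374/89623 ≈ -83.019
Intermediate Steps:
4384/f(46, 36) + 1020/(-3382) = 4384/(-53) + 1020/(-3382) = 4384*(-1/53) + 1020*(-1/3382) = -4384/53 - 510/1691 = -7440374/89623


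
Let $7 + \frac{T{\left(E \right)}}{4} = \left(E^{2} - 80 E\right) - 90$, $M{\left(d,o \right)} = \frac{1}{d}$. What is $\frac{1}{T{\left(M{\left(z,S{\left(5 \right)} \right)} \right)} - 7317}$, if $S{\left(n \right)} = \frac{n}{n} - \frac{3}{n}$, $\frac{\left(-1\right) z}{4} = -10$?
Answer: $- \frac{400}{3085199} \approx -0.00012965$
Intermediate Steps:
$z = 40$ ($z = \left(-4\right) \left(-10\right) = 40$)
$S{\left(n \right)} = 1 - \frac{3}{n}$
$T{\left(E \right)} = -388 - 320 E + 4 E^{2}$ ($T{\left(E \right)} = -28 + 4 \left(\left(E^{2} - 80 E\right) - 90\right) = -28 + 4 \left(-90 + E^{2} - 80 E\right) = -28 - \left(360 - 4 E^{2} + 320 E\right) = -388 - 320 E + 4 E^{2}$)
$\frac{1}{T{\left(M{\left(z,S{\left(5 \right)} \right)} \right)} - 7317} = \frac{1}{\left(-388 - \frac{320}{40} + 4 \left(\frac{1}{40}\right)^{2}\right) - 7317} = \frac{1}{\left(-388 - 8 + \frac{4}{1600}\right) - 7317} = \frac{1}{\left(-388 - 8 + 4 \cdot \frac{1}{1600}\right) - 7317} = \frac{1}{\left(-388 - 8 + \frac{1}{400}\right) - 7317} = \frac{1}{- \frac{158399}{400} - 7317} = \frac{1}{- \frac{3085199}{400}} = - \frac{400}{3085199}$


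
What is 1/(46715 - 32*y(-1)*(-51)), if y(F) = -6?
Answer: 1/36923 ≈ 2.7083e-5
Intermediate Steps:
1/(46715 - 32*y(-1)*(-51)) = 1/(46715 - 32*(-6)*(-51)) = 1/(46715 - (-192)*(-51)) = 1/(46715 - 1*9792) = 1/(46715 - 9792) = 1/36923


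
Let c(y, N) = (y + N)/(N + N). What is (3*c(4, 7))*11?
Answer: 363/14 ≈ 25.929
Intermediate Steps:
c(y, N) = (N + y)/(2*N) (c(y, N) = (N + y)/((2*N)) = (N + y)*(1/(2*N)) = (N + y)/(2*N))
(3*c(4, 7))*11 = (3*((½)*(7 + 4)/7))*11 = (3*((½)*(⅐)*11))*11 = (3*(11/14))*11 = (33/14)*11 = 363/14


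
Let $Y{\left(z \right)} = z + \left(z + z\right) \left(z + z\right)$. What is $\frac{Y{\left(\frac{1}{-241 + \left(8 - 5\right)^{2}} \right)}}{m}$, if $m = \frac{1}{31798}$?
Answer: $- \frac{906243}{6728} \approx -134.7$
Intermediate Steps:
$m = \frac{1}{31798} \approx 3.1448 \cdot 10^{-5}$
$Y{\left(z \right)} = z + 4 z^{2}$ ($Y{\left(z \right)} = z + 2 z 2 z = z + 4 z^{2}$)
$\frac{Y{\left(\frac{1}{-241 + \left(8 - 5\right)^{2}} \right)}}{m} = \frac{1 + \frac{4}{-241 + \left(8 - 5\right)^{2}}}{-241 + \left(8 - 5\right)^{2}} \frac{1}{\frac{1}{31798}} = \frac{1 + \frac{4}{-241 + 3^{2}}}{-241 + 3^{2}} \cdot 31798 = \frac{1 + \frac{4}{-241 + 9}}{-241 + 9} \cdot 31798 = \frac{1 + \frac{4}{-232}}{-232} \cdot 31798 = - \frac{1 + 4 \left(- \frac{1}{232}\right)}{232} \cdot 31798 = - \frac{1 - \frac{1}{58}}{232} \cdot 31798 = \left(- \frac{1}{232}\right) \frac{57}{58} \cdot 31798 = \left(- \frac{57}{13456}\right) 31798 = - \frac{906243}{6728}$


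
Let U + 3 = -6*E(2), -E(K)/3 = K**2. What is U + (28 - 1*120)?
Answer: -23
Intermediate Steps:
E(K) = -3*K**2
U = 69 (U = -3 - (-18)*2**2 = -3 - (-18)*4 = -3 - 6*(-12) = -3 + 72 = 69)
U + (28 - 1*120) = 69 + (28 - 1*120) = 69 + (28 - 120) = 69 - 92 = -23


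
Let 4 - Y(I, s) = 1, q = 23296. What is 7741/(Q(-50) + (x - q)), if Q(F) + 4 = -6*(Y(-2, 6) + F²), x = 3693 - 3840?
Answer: -7741/38465 ≈ -0.20125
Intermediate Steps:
Y(I, s) = 3 (Y(I, s) = 4 - 1*1 = 4 - 1 = 3)
x = -147
Q(F) = -22 - 6*F² (Q(F) = -4 - 6*(3 + F²) = -4 + (-18 - 6*F²) = -22 - 6*F²)
7741/(Q(-50) + (x - q)) = 7741/((-22 - 6*(-50)²) + (-147 - 1*23296)) = 7741/((-22 - 6*2500) + (-147 - 23296)) = 7741/((-22 - 15000) - 23443) = 7741/(-15022 - 23443) = 7741/(-38465) = 7741*(-1/38465) = -7741/38465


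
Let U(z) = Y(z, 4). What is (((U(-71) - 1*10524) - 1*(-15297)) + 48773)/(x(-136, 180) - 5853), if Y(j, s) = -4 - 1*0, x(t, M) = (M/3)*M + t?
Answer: 53542/4811 ≈ 11.129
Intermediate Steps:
x(t, M) = t + M²/3 (x(t, M) = (M*(⅓))*M + t = (M/3)*M + t = M²/3 + t = t + M²/3)
Y(j, s) = -4 (Y(j, s) = -4 + 0 = -4)
U(z) = -4
(((U(-71) - 1*10524) - 1*(-15297)) + 48773)/(x(-136, 180) - 5853) = (((-4 - 1*10524) - 1*(-15297)) + 48773)/((-136 + (⅓)*180²) - 5853) = (((-4 - 10524) + 15297) + 48773)/((-136 + (⅓)*32400) - 5853) = ((-10528 + 15297) + 48773)/((-136 + 10800) - 5853) = (4769 + 48773)/(10664 - 5853) = 53542/4811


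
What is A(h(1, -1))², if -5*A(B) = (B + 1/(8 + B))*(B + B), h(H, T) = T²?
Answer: 16/81 ≈ 0.19753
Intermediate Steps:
A(B) = -2*B*(B + 1/(8 + B))/5 (A(B) = -(B + 1/(8 + B))*(B + B)/5 = -(B + 1/(8 + B))*2*B/5 = -2*B*(B + 1/(8 + B))/5)
A(h(1, -1))² = (-2*(-1)²*(1 + ((-1)²)² + 8*(-1)²)/(40 + 5*(-1)²))² = (-2*1*(1 + 1² + 8*1)/(40 + 5*1))² = (-2*1*(1 + 1 + 8)/(40 + 5))² = (-2*1*10/45)² = (-2*1*1/45*10)² = (-4/9)² = 16/81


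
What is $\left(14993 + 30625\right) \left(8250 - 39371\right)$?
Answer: $-1419677778$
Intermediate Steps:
$\left(14993 + 30625\right) \left(8250 - 39371\right) = 45618 \left(-31121\right) = -1419677778$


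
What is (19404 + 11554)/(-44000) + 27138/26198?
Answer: 95758579/288178000 ≈ 0.33229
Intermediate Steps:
(19404 + 11554)/(-44000) + 27138/26198 = 30958*(-1/44000) + 27138*(1/26198) = -15479/22000 + 13569/13099 = 95758579/288178000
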